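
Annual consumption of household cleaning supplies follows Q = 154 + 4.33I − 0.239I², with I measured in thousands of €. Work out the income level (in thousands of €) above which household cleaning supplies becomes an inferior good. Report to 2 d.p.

dQ/dI = 4.33 − 0.478I.
The good is inferior where dQ/dI < 0. Setting dQ/dI = 0 gives I = 4.33 / 0.478 = 9.06.

9.06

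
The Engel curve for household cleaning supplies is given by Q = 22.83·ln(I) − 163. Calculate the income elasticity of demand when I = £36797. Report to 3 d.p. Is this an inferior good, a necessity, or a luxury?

At I = 36797: Q = 77.016.
dQ/dI = 22.83/I = 0.000620431 at this income.
η = (dQ/dI)·(I/Q) = 0.000620431 × (36797/77.016) = 0.296.
Since 0 < η < 1, the good is a necessity.

0.296 (necessity)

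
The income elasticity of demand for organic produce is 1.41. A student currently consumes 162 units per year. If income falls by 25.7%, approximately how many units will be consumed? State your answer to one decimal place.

%ΔQ ≈ η × %ΔI = 1.41 × (-25.7%) = -36.237%.
New Q ≈ 162 × (1 − 0.36237) = 103.3.

103.3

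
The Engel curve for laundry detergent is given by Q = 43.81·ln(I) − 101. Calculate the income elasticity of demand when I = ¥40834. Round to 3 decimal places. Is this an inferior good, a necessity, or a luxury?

0.120 (necessity)

At I = 40834: Q = 364.143.
dQ/dI = 43.81/I = 0.00107288 at this income.
η = (dQ/dI)·(I/Q) = 0.00107288 × (40834/364.143) = 0.120.
Since 0 < η < 1, the good is a necessity.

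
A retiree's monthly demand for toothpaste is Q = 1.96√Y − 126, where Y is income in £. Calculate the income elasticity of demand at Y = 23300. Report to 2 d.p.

At Y = 23300: Q = 173.181.
dQ/dY = 1.96/(2√Y) = 0.00642019 at this income.
η = (dQ/dY)·(Y/Q) = 0.00642019 × (23300/173.181) = 0.86.

0.86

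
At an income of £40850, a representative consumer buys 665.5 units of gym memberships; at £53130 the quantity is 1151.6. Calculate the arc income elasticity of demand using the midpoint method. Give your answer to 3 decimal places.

2.047

ΔQ = 1151.6 − 665.5 = 486.1; midpoint Q̄ = (665.5 + 1151.6)/2 = 908.55.
ΔI = 53130 − 40850 = 12280; midpoint Ī = (40850 + 53130)/2 = 46990.
η = (ΔQ/Q̄) ÷ (ΔI/Ī) = (486.1/908.55) ÷ (12280/46990) = 2.047.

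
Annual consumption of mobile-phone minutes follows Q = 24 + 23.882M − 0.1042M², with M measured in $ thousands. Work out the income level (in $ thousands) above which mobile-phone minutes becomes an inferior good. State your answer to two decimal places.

dQ/dM = 23.882 − 0.2084M.
The good is inferior where dQ/dM < 0. Setting dQ/dM = 0 gives M = 23.882 / 0.2084 = 114.60.

114.60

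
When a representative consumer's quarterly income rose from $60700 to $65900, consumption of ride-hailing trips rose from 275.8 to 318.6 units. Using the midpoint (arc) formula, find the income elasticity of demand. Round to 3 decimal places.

1.753

ΔQ = 318.6 − 275.8 = 42.8; midpoint Q̄ = (275.8 + 318.6)/2 = 297.2.
ΔI = 65900 − 60700 = 5200; midpoint Ī = (60700 + 65900)/2 = 63300.
η = (ΔQ/Q̄) ÷ (ΔI/Ī) = (42.8/297.2) ÷ (5200/63300) = 1.753.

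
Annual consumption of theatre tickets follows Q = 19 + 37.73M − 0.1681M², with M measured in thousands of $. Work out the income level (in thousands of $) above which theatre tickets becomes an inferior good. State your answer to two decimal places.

112.22

dQ/dM = 37.73 − 0.3362M.
The good is inferior where dQ/dM < 0. Setting dQ/dM = 0 gives M = 37.73 / 0.3362 = 112.22.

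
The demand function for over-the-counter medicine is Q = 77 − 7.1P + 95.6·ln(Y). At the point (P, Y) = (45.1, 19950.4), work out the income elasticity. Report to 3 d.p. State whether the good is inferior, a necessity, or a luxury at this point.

0.136 (necessity)

At P = 45.1, Y = 19950.4: Q = 703.326.
Holding P constant, ∂Q/∂Y = 95.6/Y = 0.00479188.
η_Y = (∂Q/∂Y)·(Y/Q) = 0.00479188 × (19950.4/703.326) = 0.136.
Since 0 < η < 1, this is a necessity.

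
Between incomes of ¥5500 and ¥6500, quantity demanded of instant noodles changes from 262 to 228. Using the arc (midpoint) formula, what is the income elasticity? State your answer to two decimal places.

-0.83

ΔQ = 228 − 262 = -34; midpoint Q̄ = (262 + 228)/2 = 245.
ΔI = 6500 − 5500 = 1000; midpoint Ī = (5500 + 6500)/2 = 6000.
η = (ΔQ/Q̄) ÷ (ΔI/Ī) = (-34/245) ÷ (1000/6000) = -0.83.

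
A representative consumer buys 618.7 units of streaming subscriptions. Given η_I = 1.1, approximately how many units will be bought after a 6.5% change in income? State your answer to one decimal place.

662.9

%ΔQ ≈ η × %ΔI = 1.1 × 6.5% = 7.15%.
New Q ≈ 618.7 × (1 + 0.0715) = 662.9.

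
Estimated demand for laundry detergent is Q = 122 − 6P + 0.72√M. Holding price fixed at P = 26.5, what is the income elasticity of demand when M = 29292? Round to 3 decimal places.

0.715

At P = 26.5, M = 29292: Q = 86.227.
Holding P constant, ∂Q/∂M = 0.72/(2√M) = 0.00210343.
η_M = (∂Q/∂M)·(M/Q) = 0.00210343 × (29292/86.227) = 0.715.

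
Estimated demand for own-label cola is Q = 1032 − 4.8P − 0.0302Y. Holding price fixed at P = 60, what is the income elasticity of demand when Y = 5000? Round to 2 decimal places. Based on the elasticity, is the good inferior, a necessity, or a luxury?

At P = 60, Y = 5000: Q = 593.000.
Holding P constant, ∂Q/∂Y = −0.0302.
η_Y = (∂Q/∂Y)·(Y/Q) = -0.0302 × (5000/593.000) = -0.25.
Since η < 0, this is an inferior good.

-0.25 (inferior good)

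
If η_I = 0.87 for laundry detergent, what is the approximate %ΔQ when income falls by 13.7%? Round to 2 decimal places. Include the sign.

%ΔQ ≈ η × %ΔI = 0.87 × (-13.7%) = -11.92%.

-11.92%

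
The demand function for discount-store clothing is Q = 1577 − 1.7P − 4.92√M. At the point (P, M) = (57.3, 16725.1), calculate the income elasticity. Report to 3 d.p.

At P = 57.3, M = 16725.1: Q = 843.308.
Holding P constant, ∂Q/∂M = -4.92/(2√M) = -0.0190218.
η_M = (∂Q/∂M)·(M/Q) = -0.0190218 × (16725.1/843.308) = -0.377.

-0.377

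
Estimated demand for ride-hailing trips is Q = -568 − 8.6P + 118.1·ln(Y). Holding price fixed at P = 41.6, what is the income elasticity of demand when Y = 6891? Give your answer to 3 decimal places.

1.001

At P = 41.6, Y = 6891: Q = 118.004.
Holding P constant, ∂Q/∂Y = 118.1/Y = 0.0171383.
η_Y = (∂Q/∂Y)·(Y/Q) = 0.0171383 × (6891/118.004) = 1.001.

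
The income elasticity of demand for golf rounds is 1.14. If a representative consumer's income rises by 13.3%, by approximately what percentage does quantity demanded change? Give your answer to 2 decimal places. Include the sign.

%ΔQ ≈ η × %ΔI = 1.14 × 13.3% = 15.16%.

15.16%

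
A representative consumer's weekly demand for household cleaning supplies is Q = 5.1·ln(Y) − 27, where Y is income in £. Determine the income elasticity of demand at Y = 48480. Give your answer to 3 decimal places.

At Y = 48480: Q = 28.023.
dQ/dY = 5.1/Y = 0.000105198 at this income.
η = (dQ/dY)·(Y/Q) = 0.000105198 × (48480/28.023) = 0.182.

0.182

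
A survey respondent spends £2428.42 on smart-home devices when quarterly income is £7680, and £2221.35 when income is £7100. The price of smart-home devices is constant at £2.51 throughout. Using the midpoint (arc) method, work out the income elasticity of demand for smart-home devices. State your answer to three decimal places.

1.135

With a constant price, Q₁ = 2428.42/2.51 = 967.498 and Q₂ = 2221.35/2.51 = 885.000 (equivalently, work directly with expenditure since P cancels).
Midpoint %ΔQ = (2221.35 − 2428.42)/2324.89 = -0.08907; midpoint %ΔI = (7100 − 7680)/7390 = -0.07848.
η = -0.08907 / -0.07848 = 1.135.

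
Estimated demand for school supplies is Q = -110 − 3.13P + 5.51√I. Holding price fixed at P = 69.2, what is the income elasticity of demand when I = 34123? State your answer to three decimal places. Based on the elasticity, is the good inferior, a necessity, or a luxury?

At P = 69.2, I = 34123: Q = 691.234.
Holding P constant, ∂Q/∂I = 5.51/(2√I) = 0.0149141.
η_I = (∂Q/∂I)·(I/Q) = 0.0149141 × (34123/691.234) = 0.736.
Since 0 < η < 1, this is a necessity.

0.736 (necessity)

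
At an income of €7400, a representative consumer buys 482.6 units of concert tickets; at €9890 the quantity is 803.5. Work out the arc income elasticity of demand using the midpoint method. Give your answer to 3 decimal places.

ΔQ = 803.5 − 482.6 = 320.9; midpoint Q̄ = (482.6 + 803.5)/2 = 643.05.
ΔI = 9890 − 7400 = 2490; midpoint Ī = (7400 + 9890)/2 = 8645.
η = (ΔQ/Q̄) ÷ (ΔI/Ī) = (320.9/643.05) ÷ (2490/8645) = 1.733.

1.733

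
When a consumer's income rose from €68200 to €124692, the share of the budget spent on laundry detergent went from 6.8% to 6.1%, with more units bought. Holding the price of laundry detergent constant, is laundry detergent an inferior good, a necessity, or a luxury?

necessity

Quantity rises but the budget share falls as income rises, so 0 < η < 1.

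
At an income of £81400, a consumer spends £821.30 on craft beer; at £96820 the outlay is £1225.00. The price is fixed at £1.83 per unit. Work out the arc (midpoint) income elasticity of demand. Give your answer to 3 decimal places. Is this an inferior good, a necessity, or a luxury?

2.280 (luxury)

With a constant price, Q₁ = 821.30/1.83 = 448.798 and Q₂ = 1225.00/1.83 = 669.399 (equivalently, work directly with expenditure since P cancels).
Midpoint %ΔQ = (1225.00 − 821.30)/1023.15 = 0.39457; midpoint %ΔI = (96820 − 81400)/89110 = 0.17304.
η = 0.39457 / 0.17304 = 2.280.
η > 1 ⇒ luxury.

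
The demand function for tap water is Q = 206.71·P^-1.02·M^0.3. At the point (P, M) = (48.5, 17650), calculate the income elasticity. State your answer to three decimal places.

0.300

For a multiplicative demand Q = A·P^α·M^β, the income elasticity is β everywhere.
Here β = 0.3, so η = 0.300.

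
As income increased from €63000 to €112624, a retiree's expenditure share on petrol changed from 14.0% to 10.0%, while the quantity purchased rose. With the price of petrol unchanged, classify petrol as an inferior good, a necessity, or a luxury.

necessity

Quantity rises but the budget share falls as income rises, so 0 < η < 1.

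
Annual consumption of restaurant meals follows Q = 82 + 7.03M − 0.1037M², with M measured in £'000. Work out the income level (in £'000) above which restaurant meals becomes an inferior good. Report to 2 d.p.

dQ/dM = 7.03 − 0.2074M.
The good is inferior where dQ/dM < 0. Setting dQ/dM = 0 gives M = 7.03 / 0.2074 = 33.90.

33.90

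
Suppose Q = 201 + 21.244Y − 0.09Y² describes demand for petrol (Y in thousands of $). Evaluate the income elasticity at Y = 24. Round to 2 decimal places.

0.62

At Y = 24: Q = 659.0160.
dQ/dY = 21.244 − 0.18Y = 16.92400.
η = (dQ/dY)·(Y/Q) = 16.92400 × (24/659.0160) = 0.62.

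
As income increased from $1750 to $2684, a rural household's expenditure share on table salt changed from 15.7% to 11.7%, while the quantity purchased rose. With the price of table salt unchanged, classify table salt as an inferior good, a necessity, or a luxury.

Quantity rises but the budget share falls as income rises, so 0 < η < 1.

necessity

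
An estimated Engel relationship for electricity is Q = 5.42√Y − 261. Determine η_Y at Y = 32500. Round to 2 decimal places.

At Y = 32500: Q = 716.104.
dQ/dY = 5.42/(2√Y) = 0.0150324 at this income.
η = (dQ/dY)·(Y/Q) = 0.0150324 × (32500/716.104) = 0.68.

0.68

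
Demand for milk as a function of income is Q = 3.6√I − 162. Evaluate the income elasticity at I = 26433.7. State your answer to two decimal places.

0.69

At I = 26433.7: Q = 423.304.
dQ/dI = 3.6/(2√I) = 0.0110712 at this income.
η = (dQ/dI)·(I/Q) = 0.0110712 × (26433.7/423.304) = 0.69.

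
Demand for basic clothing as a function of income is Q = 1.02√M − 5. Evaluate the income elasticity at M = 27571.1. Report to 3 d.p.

0.515

At M = 27571.1: Q = 164.366.
dQ/dM = 1.02/(2√M) = 0.00307145 at this income.
η = (dQ/dM)·(M/Q) = 0.00307145 × (27571.1/164.366) = 0.515.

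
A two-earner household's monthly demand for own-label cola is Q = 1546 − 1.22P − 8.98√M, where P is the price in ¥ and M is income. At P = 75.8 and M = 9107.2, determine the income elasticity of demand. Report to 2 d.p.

-0.72

At P = 75.8, M = 9107.2: Q = 596.548.
Holding P constant, ∂Q/∂M = -8.98/(2√M) = -0.0470494.
η_M = (∂Q/∂M)·(M/Q) = -0.0470494 × (9107.2/596.548) = -0.72.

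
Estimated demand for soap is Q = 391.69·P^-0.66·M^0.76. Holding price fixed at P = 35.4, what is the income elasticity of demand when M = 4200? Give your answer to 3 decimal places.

0.760

For a multiplicative demand Q = A·P^α·M^β, the income elasticity is β everywhere.
Here β = 0.76, so η = 0.760.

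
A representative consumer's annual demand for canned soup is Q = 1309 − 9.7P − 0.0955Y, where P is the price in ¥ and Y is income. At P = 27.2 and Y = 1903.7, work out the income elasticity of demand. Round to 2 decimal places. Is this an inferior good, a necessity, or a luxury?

-0.21 (inferior good)

At P = 27.2, Y = 1903.7: Q = 863.357.
Holding P constant, ∂Q/∂Y = −0.0955.
η_Y = (∂Q/∂Y)·(Y/Q) = -0.0955 × (1903.7/863.357) = -0.21.
Since η < 0, this is an inferior good.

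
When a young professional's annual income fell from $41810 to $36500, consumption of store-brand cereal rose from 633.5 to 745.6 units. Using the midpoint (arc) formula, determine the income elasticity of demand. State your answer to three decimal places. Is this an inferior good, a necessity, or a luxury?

-1.199 (inferior good)

ΔQ = 745.6 − 633.5 = 112.1; midpoint Q̄ = (633.5 + 745.6)/2 = 689.55.
ΔI = 36500 − 41810 = -5310; midpoint Ī = (41810 + 36500)/2 = 39155.
η = (ΔQ/Q̄) ÷ (ΔI/Ī) = (112.1/689.55) ÷ (-5310/39155) = -1.199.
η < 0 ⇒ inferior good.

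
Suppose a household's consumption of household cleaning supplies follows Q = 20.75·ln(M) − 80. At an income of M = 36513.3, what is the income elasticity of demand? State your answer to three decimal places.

At M = 36513.3: Q = 137.988.
dQ/dM = 20.75/M = 0.000568286 at this income.
η = (dQ/dM)·(M/Q) = 0.000568286 × (36513.3/137.988) = 0.150.

0.150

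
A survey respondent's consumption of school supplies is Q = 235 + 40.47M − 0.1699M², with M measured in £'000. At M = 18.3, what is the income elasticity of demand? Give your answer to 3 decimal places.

0.682

At M = 18.3: Q = 918.7032.
dQ/dM = 40.47 − 0.3398M = 34.25166.
η = (dQ/dM)·(M/Q) = 34.25166 × (18.3/918.7032) = 0.682.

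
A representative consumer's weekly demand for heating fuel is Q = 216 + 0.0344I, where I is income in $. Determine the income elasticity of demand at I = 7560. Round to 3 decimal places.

At I = 7560: Q = 476.064.
dQ/dI = 0.0344.
η = (dQ/dI)·(I/Q) = 0.0344 × (7560/476.064) = 0.546.

0.546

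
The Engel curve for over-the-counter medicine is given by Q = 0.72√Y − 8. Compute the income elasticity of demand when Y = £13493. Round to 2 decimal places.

At Y = 13493: Q = 75.635.
dQ/dY = 0.72/(2√Y) = 0.00309919 at this income.
η = (dQ/dY)·(Y/Q) = 0.00309919 × (13493/75.635) = 0.55.

0.55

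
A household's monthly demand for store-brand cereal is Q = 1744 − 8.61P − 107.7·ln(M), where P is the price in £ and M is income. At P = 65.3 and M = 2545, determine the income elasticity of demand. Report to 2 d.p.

At P = 65.3, M = 2545: Q = 337.196.
Holding P constant, ∂Q/∂M = -107.7/M = -0.0423183.
η_M = (∂Q/∂M)·(M/Q) = -0.0423183 × (2545/337.196) = -0.32.

-0.32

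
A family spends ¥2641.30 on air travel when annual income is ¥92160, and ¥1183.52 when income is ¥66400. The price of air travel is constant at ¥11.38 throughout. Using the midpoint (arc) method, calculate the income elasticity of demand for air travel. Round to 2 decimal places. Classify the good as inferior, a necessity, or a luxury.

2.35 (luxury)

With a constant price, Q₁ = 2641.30/11.38 = 232.100 and Q₂ = 1183.52/11.38 = 104.000 (equivalently, work directly with expenditure since P cancels).
Midpoint %ΔQ = (1183.52 − 2641.30)/1912.41 = -0.76227; midpoint %ΔI = (66400 − 92160)/79280 = -0.32492.
η = -0.76227 / -0.32492 = 2.35.
η > 1 ⇒ luxury.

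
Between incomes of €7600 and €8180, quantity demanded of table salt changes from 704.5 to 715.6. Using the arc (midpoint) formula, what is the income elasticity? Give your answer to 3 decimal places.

ΔQ = 715.6 − 704.5 = 11.1; midpoint Q̄ = (704.5 + 715.6)/2 = 710.05.
ΔI = 8180 − 7600 = 580; midpoint Ī = (7600 + 8180)/2 = 7890.
η = (ΔQ/Q̄) ÷ (ΔI/Ī) = (11.1/710.05) ÷ (580/7890) = 0.213.

0.213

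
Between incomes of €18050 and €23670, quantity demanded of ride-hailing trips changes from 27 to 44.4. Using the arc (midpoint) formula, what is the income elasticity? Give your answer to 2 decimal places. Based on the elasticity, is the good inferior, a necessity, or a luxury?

ΔQ = 44.4 − 27 = 17.4; midpoint Q̄ = (27 + 44.4)/2 = 35.7.
ΔI = 23670 − 18050 = 5620; midpoint Ī = (18050 + 23670)/2 = 20860.
η = (ΔQ/Q̄) ÷ (ΔI/Ī) = (17.4/35.7) ÷ (5620/20860) = 1.81.
η > 1 ⇒ luxury.

1.81 (luxury)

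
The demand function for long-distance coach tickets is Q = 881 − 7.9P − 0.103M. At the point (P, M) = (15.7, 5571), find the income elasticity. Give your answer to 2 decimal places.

At P = 15.7, M = 5571: Q = 183.157.
Holding P constant, ∂Q/∂M = −0.103.
η_M = (∂Q/∂M)·(M/Q) = -0.103 × (5571/183.157) = -3.13.

-3.13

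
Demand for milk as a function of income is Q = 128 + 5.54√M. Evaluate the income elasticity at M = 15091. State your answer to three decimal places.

At M = 15091: Q = 808.564.
dQ/dM = 5.54/(2√M) = 0.0225487 at this income.
η = (dQ/dM)·(M/Q) = 0.0225487 × (15091/808.564) = 0.421.

0.421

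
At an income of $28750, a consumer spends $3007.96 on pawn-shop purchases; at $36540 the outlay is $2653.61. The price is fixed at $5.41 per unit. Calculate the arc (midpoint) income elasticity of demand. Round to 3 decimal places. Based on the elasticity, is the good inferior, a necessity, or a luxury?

-0.525 (inferior good)

With a constant price, Q₁ = 3007.96/5.41 = 556.000 and Q₂ = 2653.61/5.41 = 490.501 (equivalently, work directly with expenditure since P cancels).
Midpoint %ΔQ = (2653.61 − 3007.96)/2830.79 = -0.12518; midpoint %ΔI = (36540 − 28750)/32645 = 0.23863.
η = -0.12518 / 0.23863 = -0.525.
η < 0 ⇒ inferior good.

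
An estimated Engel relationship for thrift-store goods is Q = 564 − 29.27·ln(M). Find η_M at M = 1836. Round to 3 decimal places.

At M = 1836: Q = 344.026.
dQ/dM = -29.27/M = -0.0159423 at this income.
η = (dQ/dM)·(M/Q) = -0.0159423 × (1836/344.026) = -0.085.

-0.085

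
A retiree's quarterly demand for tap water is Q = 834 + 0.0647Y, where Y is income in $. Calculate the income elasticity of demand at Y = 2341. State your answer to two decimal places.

At Y = 2341: Q = 985.463.
dQ/dY = 0.0647.
η = (dQ/dY)·(Y/Q) = 0.0647 × (2341/985.463) = 0.15.

0.15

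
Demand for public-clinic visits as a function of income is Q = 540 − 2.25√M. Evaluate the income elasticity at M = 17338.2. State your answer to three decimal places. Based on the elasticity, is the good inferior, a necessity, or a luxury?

At M = 17338.2: Q = 243.732.
dQ/dM = -2.25/(2√M) = -0.00854379 at this income.
η = (dQ/dM)·(M/Q) = -0.00854379 × (17338.2/243.732) = -0.608.
Since η < 0, the good is an inferior good.

-0.608 (inferior good)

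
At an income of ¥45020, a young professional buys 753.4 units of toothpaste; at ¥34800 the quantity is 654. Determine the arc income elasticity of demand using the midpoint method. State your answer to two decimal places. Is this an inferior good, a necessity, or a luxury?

0.55 (necessity)

ΔQ = 654 − 753.4 = -99.4; midpoint Q̄ = (753.4 + 654)/2 = 703.7.
ΔI = 34800 − 45020 = -10220; midpoint Ī = (45020 + 34800)/2 = 39910.
η = (ΔQ/Q̄) ÷ (ΔI/Ī) = (-99.4/703.7) ÷ (-10220/39910) = 0.55.
0 < η < 1 ⇒ necessity.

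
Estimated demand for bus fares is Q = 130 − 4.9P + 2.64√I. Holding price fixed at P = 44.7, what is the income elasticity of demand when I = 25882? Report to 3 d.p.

At P = 44.7, I = 25882: Q = 335.690.
Holding P constant, ∂Q/∂I = 2.64/(2√I) = 0.00820493.
η_I = (∂Q/∂I)·(I/Q) = 0.00820493 × (25882/335.690) = 0.633.

0.633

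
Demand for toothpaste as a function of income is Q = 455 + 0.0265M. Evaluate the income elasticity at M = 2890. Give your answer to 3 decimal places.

At M = 2890: Q = 531.585.
dQ/dM = 0.0265.
η = (dQ/dM)·(M/Q) = 0.0265 × (2890/531.585) = 0.144.

0.144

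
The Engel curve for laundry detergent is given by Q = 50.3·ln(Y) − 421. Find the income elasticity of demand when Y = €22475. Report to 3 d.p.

At Y = 22475: Q = 83.014.
dQ/dY = 50.3/Y = 0.00223804 at this income.
η = (dQ/dY)·(Y/Q) = 0.00223804 × (22475/83.014) = 0.606.

0.606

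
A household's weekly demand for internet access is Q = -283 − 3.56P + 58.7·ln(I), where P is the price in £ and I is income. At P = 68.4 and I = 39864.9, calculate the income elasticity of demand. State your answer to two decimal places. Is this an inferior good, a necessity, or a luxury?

At P = 68.4, I = 39864.9: Q = 95.320.
Holding P constant, ∂Q/∂I = 58.7/I = 0.00147247.
η_I = (∂Q/∂I)·(I/Q) = 0.00147247 × (39864.9/95.320) = 0.62.
Since 0 < η < 1, this is a necessity.

0.62 (necessity)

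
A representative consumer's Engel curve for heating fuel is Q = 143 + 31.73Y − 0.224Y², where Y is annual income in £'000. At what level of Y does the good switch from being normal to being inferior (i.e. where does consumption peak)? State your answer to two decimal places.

70.83

dQ/dY = 31.73 − 0.448Y.
The good is inferior where dQ/dY < 0. Setting dQ/dY = 0 gives Y = 31.73 / 0.448 = 70.83.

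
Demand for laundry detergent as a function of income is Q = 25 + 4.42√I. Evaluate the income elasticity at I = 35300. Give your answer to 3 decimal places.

At I = 35300: Q = 855.443.
dQ/dI = 4.42/(2√I) = 0.0117626 at this income.
η = (dQ/dI)·(I/Q) = 0.0117626 × (35300/855.443) = 0.485.

0.485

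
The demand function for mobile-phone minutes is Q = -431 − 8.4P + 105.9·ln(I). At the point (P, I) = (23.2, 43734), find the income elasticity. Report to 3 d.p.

At P = 23.2, I = 43734: Q = 505.755.
Holding P constant, ∂Q/∂I = 105.9/I = 0.00242146.
η_I = (∂Q/∂I)·(I/Q) = 0.00242146 × (43734/505.755) = 0.209.

0.209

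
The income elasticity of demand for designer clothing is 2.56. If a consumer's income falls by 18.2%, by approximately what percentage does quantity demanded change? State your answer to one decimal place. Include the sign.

%ΔQ ≈ η × %ΔI = 2.56 × (-18.2%) = -46.6%.

-46.6%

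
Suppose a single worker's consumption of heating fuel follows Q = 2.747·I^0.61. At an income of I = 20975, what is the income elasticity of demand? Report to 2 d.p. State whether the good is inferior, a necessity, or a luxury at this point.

0.61 (necessity)

For Q = A·I^β the income elasticity is constant and equal to β.
Here β = 0.61, so η = 0.61.
Since 0 < η < 1, the good is a necessity.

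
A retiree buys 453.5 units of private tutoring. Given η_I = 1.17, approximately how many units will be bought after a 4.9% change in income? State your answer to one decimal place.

479.5

%ΔQ ≈ η × %ΔI = 1.17 × 4.9% = 5.733%.
New Q ≈ 453.5 × (1 + 0.05733) = 479.5.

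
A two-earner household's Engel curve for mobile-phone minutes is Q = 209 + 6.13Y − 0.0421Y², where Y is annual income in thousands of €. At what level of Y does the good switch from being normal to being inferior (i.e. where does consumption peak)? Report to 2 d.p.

dQ/dY = 6.13 − 0.0842Y.
The good is inferior where dQ/dY < 0. Setting dQ/dY = 0 gives Y = 6.13 / 0.0842 = 72.80.

72.80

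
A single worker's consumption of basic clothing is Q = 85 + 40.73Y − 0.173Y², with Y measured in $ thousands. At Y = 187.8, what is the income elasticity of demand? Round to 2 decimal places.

-2.79

At Y = 187.8: Q = 1632.5847.
dQ/dY = 40.73 − 0.346Y = -24.24880.
η = (dQ/dY)·(Y/Q) = -24.24880 × (187.8/1632.5847) = -2.79.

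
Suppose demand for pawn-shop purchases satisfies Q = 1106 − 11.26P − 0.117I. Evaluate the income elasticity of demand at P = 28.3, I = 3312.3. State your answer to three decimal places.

At P = 28.3, I = 3312.3: Q = 399.803.
Holding P constant, ∂Q/∂I = −0.117.
η_I = (∂Q/∂I)·(I/Q) = -0.117 × (3312.3/399.803) = -0.969.

-0.969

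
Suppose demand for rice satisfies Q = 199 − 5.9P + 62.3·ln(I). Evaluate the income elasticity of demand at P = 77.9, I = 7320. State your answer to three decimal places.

At P = 77.9, I = 7320: Q = 293.758.
Holding P constant, ∂Q/∂I = 62.3/I = 0.00851093.
η_I = (∂Q/∂I)·(I/Q) = 0.00851093 × (7320/293.758) = 0.212.

0.212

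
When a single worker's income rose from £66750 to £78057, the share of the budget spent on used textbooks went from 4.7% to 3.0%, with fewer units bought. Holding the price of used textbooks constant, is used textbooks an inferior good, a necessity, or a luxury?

inferior good

Quantity demanded falls as income rises, so η < 0.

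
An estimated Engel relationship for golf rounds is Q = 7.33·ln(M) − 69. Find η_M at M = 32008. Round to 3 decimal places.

At M = 32008: Q = 7.040.
dQ/dM = 7.33/M = 0.000229005 at this income.
η = (dQ/dM)·(M/Q) = 0.000229005 × (32008/7.040) = 1.041.

1.041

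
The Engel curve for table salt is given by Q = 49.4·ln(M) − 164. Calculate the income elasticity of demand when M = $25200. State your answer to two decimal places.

At M = 25200: Q = 336.649.
dQ/dM = 49.4/M = 0.00196032 at this income.
η = (dQ/dM)·(M/Q) = 0.00196032 × (25200/336.649) = 0.15.

0.15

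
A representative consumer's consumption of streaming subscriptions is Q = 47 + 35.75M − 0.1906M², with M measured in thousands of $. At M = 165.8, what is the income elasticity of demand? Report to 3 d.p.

At M = 165.8: Q = 734.8246.
dQ/dM = 35.75 − 0.3812M = -27.45296.
η = (dQ/dM)·(M/Q) = -27.45296 × (165.8/734.8246) = -6.194.

-6.194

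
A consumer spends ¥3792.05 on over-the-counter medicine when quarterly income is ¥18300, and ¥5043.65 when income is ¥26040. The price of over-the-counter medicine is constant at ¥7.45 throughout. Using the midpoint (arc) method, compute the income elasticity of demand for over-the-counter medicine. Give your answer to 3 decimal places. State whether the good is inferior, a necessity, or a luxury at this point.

With a constant price, Q₁ = 3792.05/7.45 = 509.000 and Q₂ = 5043.65/7.45 = 677.000 (equivalently, work directly with expenditure since P cancels).
Midpoint %ΔQ = (5043.65 − 3792.05)/4417.85 = 0.28331; midpoint %ΔI = (26040 − 18300)/22170 = 0.34912.
η = 0.28331 / 0.34912 = 0.811.
0 < η < 1 ⇒ necessity.

0.811 (necessity)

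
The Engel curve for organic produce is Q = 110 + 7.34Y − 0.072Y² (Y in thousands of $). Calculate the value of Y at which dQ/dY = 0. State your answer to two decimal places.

dQ/dY = 7.34 − 0.144Y.
The good is inferior where dQ/dY < 0. Setting dQ/dY = 0 gives Y = 7.34 / 0.144 = 50.97.

50.97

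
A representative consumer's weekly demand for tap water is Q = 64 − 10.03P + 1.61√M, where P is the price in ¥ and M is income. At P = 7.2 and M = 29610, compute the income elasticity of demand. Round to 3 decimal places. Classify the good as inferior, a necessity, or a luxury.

At P = 7.2, M = 29610: Q = 268.826.
Holding P constant, ∂Q/∂M = 1.61/(2√M) = 0.00467818.
η_M = (∂Q/∂M)·(M/Q) = 0.00467818 × (29610/268.826) = 0.515.
Since 0 < η < 1, this is a necessity.

0.515 (necessity)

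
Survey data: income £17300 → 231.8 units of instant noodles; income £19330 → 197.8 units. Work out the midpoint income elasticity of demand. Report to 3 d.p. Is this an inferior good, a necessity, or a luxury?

ΔQ = 197.8 − 231.8 = -34; midpoint Q̄ = (231.8 + 197.8)/2 = 214.8.
ΔI = 19330 − 17300 = 2030; midpoint Ī = (17300 + 19330)/2 = 18315.
η = (ΔQ/Q̄) ÷ (ΔI/Ī) = (-34/214.8) ÷ (2030/18315) = -1.428.
η < 0 ⇒ inferior good.

-1.428 (inferior good)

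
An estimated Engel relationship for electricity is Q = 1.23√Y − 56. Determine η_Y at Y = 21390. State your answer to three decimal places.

At Y = 21390: Q = 123.891.
dQ/dY = 1.23/(2√Y) = 0.00420504 at this income.
η = (dQ/dY)·(Y/Q) = 0.00420504 × (21390/123.891) = 0.726.

0.726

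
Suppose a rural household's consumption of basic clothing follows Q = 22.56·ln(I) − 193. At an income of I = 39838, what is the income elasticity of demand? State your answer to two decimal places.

At I = 39838: Q = 45.969.
dQ/dI = 22.56/I = 0.000566293 at this income.
η = (dQ/dI)·(I/Q) = 0.000566293 × (39838/45.969) = 0.49.

0.49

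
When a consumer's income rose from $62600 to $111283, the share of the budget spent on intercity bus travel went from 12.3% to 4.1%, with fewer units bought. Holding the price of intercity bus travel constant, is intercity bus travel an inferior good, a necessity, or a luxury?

Quantity demanded falls as income rises, so η < 0.

inferior good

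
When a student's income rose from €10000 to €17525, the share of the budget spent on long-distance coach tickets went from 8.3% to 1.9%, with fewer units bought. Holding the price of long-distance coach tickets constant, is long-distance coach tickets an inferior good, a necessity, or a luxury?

Quantity demanded falls as income rises, so η < 0.

inferior good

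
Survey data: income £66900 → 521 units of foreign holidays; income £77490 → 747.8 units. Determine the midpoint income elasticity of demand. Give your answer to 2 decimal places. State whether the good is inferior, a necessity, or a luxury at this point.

2.44 (luxury)

ΔQ = 747.8 − 521 = 226.8; midpoint Q̄ = (521 + 747.8)/2 = 634.4.
ΔI = 77490 − 66900 = 10590; midpoint Ī = (66900 + 77490)/2 = 72195.
η = (ΔQ/Q̄) ÷ (ΔI/Ī) = (226.8/634.4) ÷ (10590/72195) = 2.44.
η > 1 ⇒ luxury.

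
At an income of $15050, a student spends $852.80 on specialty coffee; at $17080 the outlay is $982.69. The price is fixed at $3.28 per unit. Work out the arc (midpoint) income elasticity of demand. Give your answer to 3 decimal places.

With a constant price, Q₁ = 852.80/3.28 = 260.000 and Q₂ = 982.69/3.28 = 299.601 (equivalently, work directly with expenditure since P cancels).
Midpoint %ΔQ = (982.69 − 852.80)/917.75 = 0.14153; midpoint %ΔI = (17080 − 15050)/16065 = 0.12636.
η = 0.14153 / 0.12636 = 1.120.

1.120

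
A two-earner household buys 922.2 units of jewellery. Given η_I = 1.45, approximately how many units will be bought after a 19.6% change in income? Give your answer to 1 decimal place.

%ΔQ ≈ η × %ΔI = 1.45 × 19.6% = 28.42%.
New Q ≈ 922.2 × (1 + 0.2842) = 1184.3.

1184.3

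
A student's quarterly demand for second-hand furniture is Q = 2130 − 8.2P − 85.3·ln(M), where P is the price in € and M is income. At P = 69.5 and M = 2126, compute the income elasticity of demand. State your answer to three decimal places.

-0.094

At P = 69.5, M = 2126: Q = 906.532.
Holding P constant, ∂Q/∂M = -85.3/M = -0.0401223.
η_M = (∂Q/∂M)·(M/Q) = -0.0401223 × (2126/906.532) = -0.094.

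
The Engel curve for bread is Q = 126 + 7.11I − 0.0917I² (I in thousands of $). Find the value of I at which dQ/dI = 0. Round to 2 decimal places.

dQ/dI = 7.11 − 0.1834I.
The good is inferior where dQ/dI < 0. Setting dQ/dI = 0 gives I = 7.11 / 0.1834 = 38.77.

38.77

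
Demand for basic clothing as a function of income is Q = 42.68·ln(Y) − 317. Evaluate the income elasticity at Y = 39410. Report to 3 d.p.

At Y = 39410: Q = 134.630.
dQ/dY = 42.68/Y = 0.00108297 at this income.
η = (dQ/dY)·(Y/Q) = 0.00108297 × (39410/134.630) = 0.317.

0.317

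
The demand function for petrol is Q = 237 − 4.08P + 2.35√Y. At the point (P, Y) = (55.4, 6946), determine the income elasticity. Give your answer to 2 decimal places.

At P = 55.4, Y = 6946: Q = 206.823.
Holding P constant, ∂Q/∂Y = 2.35/(2√Y) = 0.0140984.
η_Y = (∂Q/∂Y)·(Y/Q) = 0.0140984 × (6946/206.823) = 0.47.

0.47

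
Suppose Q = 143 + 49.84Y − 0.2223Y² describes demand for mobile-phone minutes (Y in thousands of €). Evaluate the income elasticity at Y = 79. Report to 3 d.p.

0.432

At Y = 79: Q = 2692.9857.
dQ/dY = 49.84 − 0.4446Y = 14.71660.
η = (dQ/dY)·(Y/Q) = 14.71660 × (79/2692.9857) = 0.432.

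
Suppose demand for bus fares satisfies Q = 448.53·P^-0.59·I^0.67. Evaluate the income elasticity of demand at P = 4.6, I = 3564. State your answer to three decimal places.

0.670

For a multiplicative demand Q = A·P^α·I^β, the income elasticity is β everywhere.
Here β = 0.67, so η = 0.670.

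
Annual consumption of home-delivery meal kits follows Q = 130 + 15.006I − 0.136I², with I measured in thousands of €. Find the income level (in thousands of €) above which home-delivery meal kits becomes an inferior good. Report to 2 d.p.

dQ/dI = 15.006 − 0.272I.
The good is inferior where dQ/dI < 0. Setting dQ/dI = 0 gives I = 15.006 / 0.272 = 55.17.

55.17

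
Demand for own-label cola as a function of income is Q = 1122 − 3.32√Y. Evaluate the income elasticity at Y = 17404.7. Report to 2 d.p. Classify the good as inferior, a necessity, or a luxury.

At Y = 17404.7: Q = 684.003.
dQ/dY = -3.32/(2√Y) = -0.0125827 at this income.
η = (dQ/dY)·(Y/Q) = -0.0125827 × (17404.7/684.003) = -0.32.
Since η < 0, the good is an inferior good.

-0.32 (inferior good)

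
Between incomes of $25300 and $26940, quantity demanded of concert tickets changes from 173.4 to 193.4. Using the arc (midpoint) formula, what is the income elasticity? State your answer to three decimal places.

1.737

ΔQ = 193.4 − 173.4 = 20; midpoint Q̄ = (173.4 + 193.4)/2 = 183.4.
ΔI = 26940 − 25300 = 1640; midpoint Ī = (25300 + 26940)/2 = 26120.
η = (ΔQ/Q̄) ÷ (ΔI/Ī) = (20/183.4) ÷ (1640/26120) = 1.737.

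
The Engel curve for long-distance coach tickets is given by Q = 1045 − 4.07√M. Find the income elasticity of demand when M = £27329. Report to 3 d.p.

At M = 27329: Q = 372.169.
dQ/dM = -4.07/(2√M) = -0.0123098 at this income.
η = (dQ/dM)·(M/Q) = -0.0123098 × (27329/372.169) = -0.904.

-0.904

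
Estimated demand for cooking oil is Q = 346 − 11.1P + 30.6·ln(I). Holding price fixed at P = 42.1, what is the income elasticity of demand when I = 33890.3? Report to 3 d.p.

At P = 42.1, I = 33890.3: Q = 197.875.
Holding P constant, ∂Q/∂I = 30.6/I = 0.000902913.
η_I = (∂Q/∂I)·(I/Q) = 0.000902913 × (33890.3/197.875) = 0.155.

0.155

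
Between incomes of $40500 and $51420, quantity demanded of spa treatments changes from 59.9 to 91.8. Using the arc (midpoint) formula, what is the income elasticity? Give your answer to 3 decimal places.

ΔQ = 91.8 − 59.9 = 31.9; midpoint Q̄ = (59.9 + 91.8)/2 = 75.85.
ΔI = 51420 − 40500 = 10920; midpoint Ī = (40500 + 51420)/2 = 45960.
η = (ΔQ/Q̄) ÷ (ΔI/Ī) = (31.9/75.85) ÷ (10920/45960) = 1.770.

1.770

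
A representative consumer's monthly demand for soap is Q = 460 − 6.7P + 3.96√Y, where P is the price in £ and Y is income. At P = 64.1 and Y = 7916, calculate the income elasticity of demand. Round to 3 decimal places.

0.460

At P = 64.1, Y = 7916: Q = 382.859.
Holding P constant, ∂Q/∂Y = 3.96/(2√Y) = 0.0222542.
η_Y = (∂Q/∂Y)·(Y/Q) = 0.0222542 × (7916/382.859) = 0.460.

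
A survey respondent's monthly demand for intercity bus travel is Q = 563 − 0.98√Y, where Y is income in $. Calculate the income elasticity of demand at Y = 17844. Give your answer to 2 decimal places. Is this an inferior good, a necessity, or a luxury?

At Y = 17844: Q = 432.090.
dQ/dY = -0.98/(2√Y) = -0.00366817 at this income.
η = (dQ/dY)·(Y/Q) = -0.00366817 × (17844/432.090) = -0.15.
Since η < 0, the good is an inferior good.

-0.15 (inferior good)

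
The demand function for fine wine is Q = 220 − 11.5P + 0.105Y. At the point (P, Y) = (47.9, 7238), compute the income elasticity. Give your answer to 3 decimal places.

At P = 47.9, Y = 7238: Q = 429.140.
Holding P constant, ∂Q/∂Y = 0.105.
η_Y = (∂Q/∂Y)·(Y/Q) = 0.105 × (7238/429.140) = 1.771.

1.771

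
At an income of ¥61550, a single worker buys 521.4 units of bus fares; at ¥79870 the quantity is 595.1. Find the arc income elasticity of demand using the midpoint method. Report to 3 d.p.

ΔQ = 595.1 − 521.4 = 73.7; midpoint Q̄ = (521.4 + 595.1)/2 = 558.25.
ΔI = 79870 − 61550 = 18320; midpoint Ī = (61550 + 79870)/2 = 70710.
η = (ΔQ/Q̄) ÷ (ΔI/Ī) = (73.7/558.25) ÷ (18320/70710) = 0.510.

0.510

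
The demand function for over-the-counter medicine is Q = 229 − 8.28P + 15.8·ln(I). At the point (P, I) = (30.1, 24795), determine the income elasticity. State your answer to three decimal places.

0.113

At P = 30.1, I = 24795: Q = 139.643.
Holding P constant, ∂Q/∂I = 15.8/I = 0.000637225.
η_I = (∂Q/∂I)·(I/Q) = 0.000637225 × (24795/139.643) = 0.113.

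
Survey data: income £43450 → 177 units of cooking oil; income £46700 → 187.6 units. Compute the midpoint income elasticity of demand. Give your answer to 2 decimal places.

0.81

ΔQ = 187.6 − 177 = 10.6; midpoint Q̄ = (177 + 187.6)/2 = 182.3.
ΔI = 46700 − 43450 = 3250; midpoint Ī = (43450 + 46700)/2 = 45075.
η = (ΔQ/Q̄) ÷ (ΔI/Ī) = (10.6/182.3) ÷ (3250/45075) = 0.81.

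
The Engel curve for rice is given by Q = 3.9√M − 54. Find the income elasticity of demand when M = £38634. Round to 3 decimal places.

0.538

At M = 38634: Q = 712.566.
dQ/dM = 3.9/(2√M) = 0.00992087 at this income.
η = (dQ/dM)·(M/Q) = 0.00992087 × (38634/712.566) = 0.538.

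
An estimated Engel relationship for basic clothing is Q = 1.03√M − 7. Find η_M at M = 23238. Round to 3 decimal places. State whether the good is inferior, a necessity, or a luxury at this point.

0.523 (necessity)

At M = 23238: Q = 150.013.
dQ/dM = 1.03/(2√M) = 0.00337838 at this income.
η = (dQ/dM)·(M/Q) = 0.00337838 × (23238/150.013) = 0.523.
Since 0 < η < 1, the good is a necessity.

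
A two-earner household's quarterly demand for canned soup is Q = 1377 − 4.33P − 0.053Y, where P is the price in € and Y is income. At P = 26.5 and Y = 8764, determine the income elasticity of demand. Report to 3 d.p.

At P = 26.5, Y = 8764: Q = 797.763.
Holding P constant, ∂Q/∂Y = −0.053.
η_Y = (∂Q/∂Y)·(Y/Q) = -0.053 × (8764/797.763) = -0.582.

-0.582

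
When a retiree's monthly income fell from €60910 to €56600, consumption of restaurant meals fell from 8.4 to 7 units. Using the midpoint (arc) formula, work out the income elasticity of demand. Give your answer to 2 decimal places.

ΔQ = 7 − 8.4 = -1.4; midpoint Q̄ = (8.4 + 7)/2 = 7.7.
ΔI = 56600 − 60910 = -4310; midpoint Ī = (60910 + 56600)/2 = 58755.
η = (ΔQ/Q̄) ÷ (ΔI/Ī) = (-1.4/7.7) ÷ (-4310/58755) = 2.48.

2.48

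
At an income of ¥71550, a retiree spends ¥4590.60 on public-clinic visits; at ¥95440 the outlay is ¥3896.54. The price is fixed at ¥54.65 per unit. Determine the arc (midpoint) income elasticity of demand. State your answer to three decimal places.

With a constant price, Q₁ = 4590.60/54.65 = 84.000 and Q₂ = 3896.54/54.65 = 71.300 (equivalently, work directly with expenditure since P cancels).
Midpoint %ΔQ = (3896.54 − 4590.60)/4243.57 = -0.16356; midpoint %ΔI = (95440 − 71550)/83495 = 0.28612.
η = -0.16356 / 0.28612 = -0.572.

-0.572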